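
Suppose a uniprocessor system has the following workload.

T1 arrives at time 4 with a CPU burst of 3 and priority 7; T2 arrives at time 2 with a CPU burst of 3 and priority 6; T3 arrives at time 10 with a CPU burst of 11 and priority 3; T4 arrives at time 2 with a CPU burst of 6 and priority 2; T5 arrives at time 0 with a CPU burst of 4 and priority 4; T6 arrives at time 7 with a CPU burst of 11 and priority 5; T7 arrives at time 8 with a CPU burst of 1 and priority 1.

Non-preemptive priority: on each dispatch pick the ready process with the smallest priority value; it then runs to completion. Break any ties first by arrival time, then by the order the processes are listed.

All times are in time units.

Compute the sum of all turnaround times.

Gantt: | T5 0-4 | T4 4-10 | T7 10-11 | T3 11-22 | T6 22-33 | T2 33-36 | T1 36-39 |
Completion: T1=39  T2=36  T3=22  T4=10  T5=4  T6=33  T7=11
Turnaround (C−A): T1=35  T2=34  T3=12  T4=8  T5=4  T6=26  T7=3
Turnaround = completion − arrival: T1=35, T2=34, T3=12, T4=8, T5=4, T6=26, T7=3
Total turnaround = 35 + 34 + 12 + 8 + 4 + 26 + 3 = 122

122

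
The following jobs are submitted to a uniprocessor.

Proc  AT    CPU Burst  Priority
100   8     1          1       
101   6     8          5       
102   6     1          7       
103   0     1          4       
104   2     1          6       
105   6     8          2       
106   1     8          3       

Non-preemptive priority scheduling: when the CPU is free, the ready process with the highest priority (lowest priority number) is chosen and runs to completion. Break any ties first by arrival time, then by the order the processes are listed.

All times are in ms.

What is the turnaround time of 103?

Timeline: | 103 0-1 | 106 1-9 | 100 9-10 | 105 10-18 | 101 18-26 | 104 26-27 | 102 27-28 |
Completion: 100=10  101=26  102=28  103=1  104=27  105=18  106=9
Turnaround (C−A): 100=2  101=20  102=22  103=1  104=25  105=12  106=8
Turnaround(103) = completion − arrival = 1 − 0 = 1

1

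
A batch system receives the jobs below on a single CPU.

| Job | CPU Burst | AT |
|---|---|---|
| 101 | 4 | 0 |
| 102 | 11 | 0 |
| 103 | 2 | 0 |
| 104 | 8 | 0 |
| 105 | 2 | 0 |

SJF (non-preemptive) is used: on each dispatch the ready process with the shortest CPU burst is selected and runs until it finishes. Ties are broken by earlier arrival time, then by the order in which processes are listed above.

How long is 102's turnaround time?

27

Schedule: | 103 0-2 | 105 2-4 | 101 4-8 | 104 8-16 | 102 16-27 |
Completion: 101=8  102=27  103=2  104=16  105=4
Turnaround(102) = completion − arrival = 27 − 0 = 27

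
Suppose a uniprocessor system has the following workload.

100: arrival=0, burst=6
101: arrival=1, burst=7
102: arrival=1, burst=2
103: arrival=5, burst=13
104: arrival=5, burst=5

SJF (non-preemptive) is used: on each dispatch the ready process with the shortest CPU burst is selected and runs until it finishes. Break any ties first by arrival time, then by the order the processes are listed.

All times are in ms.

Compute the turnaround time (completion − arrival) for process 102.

7

Timeline: | 100 0-6 | 102 6-8 | 104 8-13 | 101 13-20 | 103 20-33 |
Completion: 100=6  101=20  102=8  103=33  104=13
Turnaround(102) = completion − arrival = 8 − 1 = 7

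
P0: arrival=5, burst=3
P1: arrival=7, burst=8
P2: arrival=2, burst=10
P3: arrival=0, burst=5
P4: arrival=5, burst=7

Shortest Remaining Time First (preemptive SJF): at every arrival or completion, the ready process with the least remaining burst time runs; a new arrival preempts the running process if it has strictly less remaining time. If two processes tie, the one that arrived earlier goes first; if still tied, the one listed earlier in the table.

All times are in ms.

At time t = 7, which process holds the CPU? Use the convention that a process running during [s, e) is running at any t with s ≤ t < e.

P0

Schedule: | P3 0-5 | P0 5-8 | P4 8-15 | P1 15-23 | P2 23-33 |
Completion: P0=8  P1=23  P2=33  P3=5  P4=15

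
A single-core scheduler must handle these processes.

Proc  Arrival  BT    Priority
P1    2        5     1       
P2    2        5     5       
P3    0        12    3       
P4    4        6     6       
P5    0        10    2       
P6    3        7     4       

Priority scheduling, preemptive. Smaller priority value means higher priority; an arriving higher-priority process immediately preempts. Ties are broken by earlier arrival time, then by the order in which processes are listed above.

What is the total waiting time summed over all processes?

111

Timeline: | P5 0-2 | P1 2-7 | P5 7-15 | P3 15-27 | P6 27-34 | P2 34-39 | P4 39-45 |
Completion: P1=7  P2=39  P3=27  P4=45  P5=15  P6=34
Turnaround (C−A): P1=5  P2=37  P3=27  P4=41  P5=15  P6=31
Waiting = turnaround − burst: P1=0, P2=32, P3=15, P4=35, P5=5, P6=24
Total waiting = 0 + 32 + 15 + 35 + 5 + 24 = 111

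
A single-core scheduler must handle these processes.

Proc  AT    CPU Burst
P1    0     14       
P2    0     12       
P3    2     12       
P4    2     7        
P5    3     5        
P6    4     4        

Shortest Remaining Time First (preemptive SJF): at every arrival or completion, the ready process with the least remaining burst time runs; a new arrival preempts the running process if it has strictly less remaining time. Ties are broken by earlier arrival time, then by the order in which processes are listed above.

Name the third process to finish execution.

Schedule: | P2 0-2 | P4 2-3 | P5 3-8 | P6 8-12 | P4 12-18 | P2 18-28 | P3 28-40 | P1 40-54 |
Completion: P1=54  P2=28  P3=40  P4=18  P5=8  P6=12
Finish order: P5 → P6 → P4 → P2 → P3 → P1

P4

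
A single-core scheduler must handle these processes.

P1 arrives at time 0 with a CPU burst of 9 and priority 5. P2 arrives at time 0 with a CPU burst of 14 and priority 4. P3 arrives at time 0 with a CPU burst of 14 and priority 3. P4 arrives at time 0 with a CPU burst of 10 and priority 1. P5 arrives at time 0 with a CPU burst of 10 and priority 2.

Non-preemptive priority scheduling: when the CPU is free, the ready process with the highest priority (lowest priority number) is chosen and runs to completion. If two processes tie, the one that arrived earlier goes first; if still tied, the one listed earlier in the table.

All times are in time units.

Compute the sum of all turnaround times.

Gantt: | P4 0-10 | P5 10-20 | P3 20-34 | P2 34-48 | P1 48-57 |
Completion: P1=57  P2=48  P3=34  P4=10  P5=20
Turnaround (C−A): P1=57  P2=48  P3=34  P4=10  P5=20
Turnaround = completion − arrival: P1=57, P2=48, P3=34, P4=10, P5=20
Total turnaround = 57 + 48 + 34 + 10 + 20 = 169

169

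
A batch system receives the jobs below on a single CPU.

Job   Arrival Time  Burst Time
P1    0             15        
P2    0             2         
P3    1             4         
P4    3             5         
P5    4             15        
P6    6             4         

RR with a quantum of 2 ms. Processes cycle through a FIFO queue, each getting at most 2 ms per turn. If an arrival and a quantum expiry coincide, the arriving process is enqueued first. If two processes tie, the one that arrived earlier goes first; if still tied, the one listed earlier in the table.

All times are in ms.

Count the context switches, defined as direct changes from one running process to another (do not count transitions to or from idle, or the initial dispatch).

Gantt: | P1 0-2 | P2 2-4 | P3 4-6 | P1 6-8 | P4 8-10 | P5 10-12 | P6 12-14 | P3 14-16 | P1 16-18 | P4 18-20 | P5 20-22 | P6 22-24 | P1 24-26 | P4 26-27 | P5 27-29 | P1 29-31 | P5 31-33 | P1 33-35 | P5 35-37 | P1 37-39 | P5 39-41 | P1 41-42 | P5 42-45 |
Completion: P1=42  P2=4  P3=16  P4=27  P5=45  P6=24
Turnaround (C−A): P1=42  P2=4  P3=15  P4=24  P5=41  P6=18

22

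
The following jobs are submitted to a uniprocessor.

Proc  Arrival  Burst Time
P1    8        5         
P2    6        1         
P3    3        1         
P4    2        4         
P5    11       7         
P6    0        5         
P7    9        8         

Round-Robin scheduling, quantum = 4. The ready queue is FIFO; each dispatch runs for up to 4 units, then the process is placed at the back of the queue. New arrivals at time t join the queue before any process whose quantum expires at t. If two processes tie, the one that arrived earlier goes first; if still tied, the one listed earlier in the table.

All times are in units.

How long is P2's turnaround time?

Timeline: | P6 0-4 | P4 4-8 | P3 8-9 | P6 9-10 | P2 10-11 | P1 11-15 | P7 15-19 | P5 19-23 | P1 23-24 | P7 24-28 | P5 28-31 |
Completion: P1=24  P2=11  P3=9  P4=8  P5=31  P6=10  P7=28
Turnaround(P2) = completion − arrival = 11 − 6 = 5

5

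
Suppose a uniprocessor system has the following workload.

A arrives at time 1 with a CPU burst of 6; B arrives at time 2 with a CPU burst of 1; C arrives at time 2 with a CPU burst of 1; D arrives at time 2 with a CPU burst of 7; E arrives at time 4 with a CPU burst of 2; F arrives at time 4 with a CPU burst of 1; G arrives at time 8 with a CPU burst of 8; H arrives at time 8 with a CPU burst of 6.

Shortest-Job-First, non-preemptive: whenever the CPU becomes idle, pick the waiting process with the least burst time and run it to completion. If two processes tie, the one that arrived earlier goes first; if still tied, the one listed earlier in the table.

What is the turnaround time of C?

Timeline: | idle 0-1 | A 1-7 | B 7-8 | C 8-9 | F 9-10 | E 10-12 | H 12-18 | D 18-25 | G 25-33 |
Completion: A=7  B=8  C=9  D=25  E=12  F=10  G=33  H=18
Turnaround(C) = completion − arrival = 9 − 2 = 7

7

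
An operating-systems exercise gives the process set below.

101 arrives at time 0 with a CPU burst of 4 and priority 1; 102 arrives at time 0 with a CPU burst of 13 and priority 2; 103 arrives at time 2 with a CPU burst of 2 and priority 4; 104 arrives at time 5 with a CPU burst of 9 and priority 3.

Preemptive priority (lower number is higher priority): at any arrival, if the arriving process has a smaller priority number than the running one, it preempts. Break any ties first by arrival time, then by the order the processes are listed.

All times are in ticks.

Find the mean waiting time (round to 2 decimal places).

10.00

Schedule: | 101 0-4 | 102 4-17 | 104 17-26 | 103 26-28 |
Completion: 101=4  102=17  103=28  104=26
Turnaround (C−A): 101=4  102=17  103=26  104=21
Waiting times: 101=0, 102=4, 103=24, 104=12
Average waiting = (0+4+24+12) / 4 = 40/4 = 10.00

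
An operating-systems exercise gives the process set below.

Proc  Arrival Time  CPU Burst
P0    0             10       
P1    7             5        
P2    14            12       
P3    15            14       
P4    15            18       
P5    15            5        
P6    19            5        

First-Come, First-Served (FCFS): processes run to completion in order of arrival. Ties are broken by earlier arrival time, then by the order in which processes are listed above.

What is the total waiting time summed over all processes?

131

Gantt: | P0 0-10 | P1 10-15 | P2 15-27 | P3 27-41 | P4 41-59 | P5 59-64 | P6 64-69 |
Completion: P0=10  P1=15  P2=27  P3=41  P4=59  P5=64  P6=69
Waiting = turnaround − burst: P0=0, P1=3, P2=1, P3=12, P4=26, P5=44, P6=45
Total waiting = 0 + 3 + 1 + 12 + 26 + 44 + 45 = 131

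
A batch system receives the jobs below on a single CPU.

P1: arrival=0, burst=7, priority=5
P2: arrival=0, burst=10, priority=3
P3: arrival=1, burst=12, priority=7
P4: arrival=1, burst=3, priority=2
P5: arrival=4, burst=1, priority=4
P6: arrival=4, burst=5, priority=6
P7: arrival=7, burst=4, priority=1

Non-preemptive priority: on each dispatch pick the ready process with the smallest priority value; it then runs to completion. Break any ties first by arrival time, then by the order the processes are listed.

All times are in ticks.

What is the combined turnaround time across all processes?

Timeline: | P2 0-10 | P7 10-14 | P4 14-17 | P5 17-18 | P1 18-25 | P6 25-30 | P3 30-42 |
Completion: P1=25  P2=10  P3=42  P4=17  P5=18  P6=30  P7=14
Turnaround = completion − arrival: P1=25, P2=10, P3=41, P4=16, P5=14, P6=26, P7=7
Total turnaround = 25 + 10 + 41 + 16 + 14 + 26 + 7 = 139

139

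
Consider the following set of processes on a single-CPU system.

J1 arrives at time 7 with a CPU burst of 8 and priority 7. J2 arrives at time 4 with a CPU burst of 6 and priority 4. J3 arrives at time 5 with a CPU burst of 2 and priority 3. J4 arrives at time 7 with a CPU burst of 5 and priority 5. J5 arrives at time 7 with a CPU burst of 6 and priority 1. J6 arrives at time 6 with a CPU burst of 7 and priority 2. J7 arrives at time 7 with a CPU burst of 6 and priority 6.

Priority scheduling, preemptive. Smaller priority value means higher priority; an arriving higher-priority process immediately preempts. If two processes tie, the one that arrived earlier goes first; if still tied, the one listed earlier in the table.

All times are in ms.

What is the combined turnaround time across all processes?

Timeline: | idle 0-4 | J2 4-5 | J3 5-6 | J6 6-7 | J5 7-13 | J6 13-19 | J3 19-20 | J2 20-25 | J4 25-30 | J7 30-36 | J1 36-44 |
Completion: J1=44  J2=25  J3=20  J4=30  J5=13  J6=19  J7=36
Turnaround = completion − arrival: J1=37, J2=21, J3=15, J4=23, J5=6, J6=13, J7=29
Total turnaround = 37 + 21 + 15 + 23 + 6 + 13 + 29 = 144

144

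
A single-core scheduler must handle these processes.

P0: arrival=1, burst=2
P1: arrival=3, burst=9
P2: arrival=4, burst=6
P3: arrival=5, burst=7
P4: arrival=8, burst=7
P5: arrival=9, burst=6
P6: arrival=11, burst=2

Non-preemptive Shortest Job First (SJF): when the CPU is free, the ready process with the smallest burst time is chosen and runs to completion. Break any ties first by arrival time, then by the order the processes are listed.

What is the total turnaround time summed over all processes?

Schedule: | idle 0-1 | P0 1-3 | P1 3-12 | P6 12-14 | P2 14-20 | P5 20-26 | P3 26-33 | P4 33-40 |
Completion: P0=3  P1=12  P2=20  P3=33  P4=40  P5=26  P6=14
Turnaround (C−A): P0=2  P1=9  P2=16  P3=28  P4=32  P5=17  P6=3
Turnaround = completion − arrival: P0=2, P1=9, P2=16, P3=28, P4=32, P5=17, P6=3
Total turnaround = 2 + 9 + 16 + 28 + 32 + 17 + 3 = 107

107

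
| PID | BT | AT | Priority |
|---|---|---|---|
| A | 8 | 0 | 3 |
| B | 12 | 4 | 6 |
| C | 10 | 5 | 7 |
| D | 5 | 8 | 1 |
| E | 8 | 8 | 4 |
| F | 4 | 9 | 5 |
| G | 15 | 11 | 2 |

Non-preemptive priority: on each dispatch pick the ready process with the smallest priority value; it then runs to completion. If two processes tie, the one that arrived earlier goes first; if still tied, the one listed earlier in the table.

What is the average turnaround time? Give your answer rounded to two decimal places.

27.71

Gantt: | A 0-8 | D 8-13 | G 13-28 | E 28-36 | F 36-40 | B 40-52 | C 52-62 |
Completion: A=8  B=52  C=62  D=13  E=36  F=40  G=28
Turnaround times: A=8, B=48, C=57, D=5, E=28, F=31, G=17
Average turnaround = (8+48+57+5+28+31+17) / 7 = 194/7 = 27.71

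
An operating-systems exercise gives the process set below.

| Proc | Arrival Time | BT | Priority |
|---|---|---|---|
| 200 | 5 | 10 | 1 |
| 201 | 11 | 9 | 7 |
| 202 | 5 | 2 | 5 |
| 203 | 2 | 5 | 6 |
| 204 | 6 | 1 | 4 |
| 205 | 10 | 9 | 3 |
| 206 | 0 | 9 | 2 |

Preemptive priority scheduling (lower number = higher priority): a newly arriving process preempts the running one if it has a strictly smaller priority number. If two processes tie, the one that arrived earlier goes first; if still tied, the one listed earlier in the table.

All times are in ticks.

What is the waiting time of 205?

Schedule: | 206 0-5 | 200 5-15 | 206 15-19 | 205 19-28 | 204 28-29 | 202 29-31 | 203 31-36 | 201 36-45 |
Completion: 200=15  201=45  202=31  203=36  204=29  205=28  206=19
Waiting(205) = turnaround − burst = 18 − 9 = 9

9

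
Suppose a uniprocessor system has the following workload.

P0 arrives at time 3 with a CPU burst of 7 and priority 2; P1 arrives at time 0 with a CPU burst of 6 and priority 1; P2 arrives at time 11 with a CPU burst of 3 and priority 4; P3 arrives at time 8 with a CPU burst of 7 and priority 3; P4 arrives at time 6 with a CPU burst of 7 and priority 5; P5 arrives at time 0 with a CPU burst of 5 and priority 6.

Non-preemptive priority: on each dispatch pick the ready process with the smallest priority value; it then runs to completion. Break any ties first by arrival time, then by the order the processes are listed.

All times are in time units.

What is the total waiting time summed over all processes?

64

Gantt: | P1 0-6 | P0 6-13 | P3 13-20 | P2 20-23 | P4 23-30 | P5 30-35 |
Completion: P0=13  P1=6  P2=23  P3=20  P4=30  P5=35
Waiting = turnaround − burst: P0=3, P1=0, P2=9, P3=5, P4=17, P5=30
Total waiting = 3 + 0 + 9 + 5 + 17 + 30 = 64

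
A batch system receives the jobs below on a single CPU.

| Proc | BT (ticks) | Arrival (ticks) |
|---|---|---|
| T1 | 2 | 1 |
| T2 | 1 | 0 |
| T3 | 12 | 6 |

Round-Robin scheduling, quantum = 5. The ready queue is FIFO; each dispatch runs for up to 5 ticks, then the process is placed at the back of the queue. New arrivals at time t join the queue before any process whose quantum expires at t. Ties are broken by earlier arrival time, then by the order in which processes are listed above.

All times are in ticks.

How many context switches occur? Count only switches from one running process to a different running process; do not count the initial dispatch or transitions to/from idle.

1

Timeline: | T2 0-1 | T1 1-3 | idle 3-6 | T3 6-18 |
Completion: T1=3  T2=1  T3=18
Turnaround (C−A): T1=2  T2=1  T3=12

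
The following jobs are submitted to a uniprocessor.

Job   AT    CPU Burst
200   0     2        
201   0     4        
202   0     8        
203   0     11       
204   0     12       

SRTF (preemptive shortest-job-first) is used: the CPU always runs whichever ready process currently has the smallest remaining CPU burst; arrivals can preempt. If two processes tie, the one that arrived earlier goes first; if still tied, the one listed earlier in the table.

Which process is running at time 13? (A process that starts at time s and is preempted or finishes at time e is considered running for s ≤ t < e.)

Gantt: | 200 0-2 | 201 2-6 | 202 6-14 | 203 14-25 | 204 25-37 |
Completion: 200=2  201=6  202=14  203=25  204=37
Turnaround (C−A): 200=2  201=6  202=14  203=25  204=37

202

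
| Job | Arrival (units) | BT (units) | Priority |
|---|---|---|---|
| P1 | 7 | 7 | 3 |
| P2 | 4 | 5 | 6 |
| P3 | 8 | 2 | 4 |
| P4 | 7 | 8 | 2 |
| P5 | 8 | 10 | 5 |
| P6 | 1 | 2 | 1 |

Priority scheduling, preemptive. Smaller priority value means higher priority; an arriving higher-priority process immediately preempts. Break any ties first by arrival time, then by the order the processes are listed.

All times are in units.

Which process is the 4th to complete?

Timeline: | idle 0-1 | P6 1-3 | idle 3-4 | P2 4-7 | P4 7-15 | P1 15-22 | P3 22-24 | P5 24-34 | P2 34-36 |
Completion: P1=22  P2=36  P3=24  P4=15  P5=34  P6=3
Finish order: P6 → P4 → P1 → P3 → P5 → P2

P3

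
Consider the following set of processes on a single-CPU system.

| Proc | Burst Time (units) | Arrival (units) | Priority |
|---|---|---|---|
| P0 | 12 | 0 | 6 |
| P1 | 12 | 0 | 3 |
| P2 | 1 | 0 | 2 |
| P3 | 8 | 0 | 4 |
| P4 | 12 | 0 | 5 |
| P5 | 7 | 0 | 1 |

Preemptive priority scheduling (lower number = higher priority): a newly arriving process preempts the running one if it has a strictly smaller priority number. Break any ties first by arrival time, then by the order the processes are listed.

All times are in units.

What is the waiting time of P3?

Gantt: | P5 0-7 | P2 7-8 | P1 8-20 | P3 20-28 | P4 28-40 | P0 40-52 |
Completion: P0=52  P1=20  P2=8  P3=28  P4=40  P5=7
Waiting(P3) = turnaround − burst = 28 − 8 = 20

20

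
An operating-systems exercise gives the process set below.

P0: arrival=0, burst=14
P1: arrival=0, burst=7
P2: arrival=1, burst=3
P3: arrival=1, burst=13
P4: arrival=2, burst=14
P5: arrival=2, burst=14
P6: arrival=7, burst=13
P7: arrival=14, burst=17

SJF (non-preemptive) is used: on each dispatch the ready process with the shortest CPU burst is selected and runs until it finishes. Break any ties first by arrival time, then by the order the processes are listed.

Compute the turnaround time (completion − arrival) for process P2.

9

Schedule: | P1 0-7 | P2 7-10 | P3 10-23 | P6 23-36 | P0 36-50 | P4 50-64 | P5 64-78 | P7 78-95 |
Completion: P0=50  P1=7  P2=10  P3=23  P4=64  P5=78  P6=36  P7=95
Turnaround(P2) = completion − arrival = 10 − 1 = 9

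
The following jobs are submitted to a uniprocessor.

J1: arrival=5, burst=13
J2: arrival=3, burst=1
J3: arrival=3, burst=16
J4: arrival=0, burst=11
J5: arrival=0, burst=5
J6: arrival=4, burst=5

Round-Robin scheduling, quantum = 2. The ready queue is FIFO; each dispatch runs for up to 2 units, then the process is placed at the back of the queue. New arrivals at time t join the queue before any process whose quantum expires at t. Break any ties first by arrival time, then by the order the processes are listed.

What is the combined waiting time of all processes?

130

Gantt: | J4 0-2 | J5 2-4 | J4 4-6 | J2 6-7 | J3 7-9 | J6 9-11 | J5 11-13 | J1 13-15 | J4 15-17 | J3 17-19 | J6 19-21 | J5 21-22 | J1 22-24 | J4 24-26 | J3 26-28 | J6 28-29 | J1 29-31 | J4 31-33 | J3 33-35 | J1 35-37 | J4 37-38 | J3 38-40 | J1 40-42 | J3 42-44 | J1 44-46 | J3 46-48 | J1 48-49 | J3 49-51 |
Completion: J1=49  J2=7  J3=51  J4=38  J5=22  J6=29
Turnaround (C−A): J1=44  J2=4  J3=48  J4=38  J5=22  J6=25
Waiting = turnaround − burst: J1=31, J2=3, J3=32, J4=27, J5=17, J6=20
Total waiting = 31 + 3 + 32 + 27 + 17 + 20 = 130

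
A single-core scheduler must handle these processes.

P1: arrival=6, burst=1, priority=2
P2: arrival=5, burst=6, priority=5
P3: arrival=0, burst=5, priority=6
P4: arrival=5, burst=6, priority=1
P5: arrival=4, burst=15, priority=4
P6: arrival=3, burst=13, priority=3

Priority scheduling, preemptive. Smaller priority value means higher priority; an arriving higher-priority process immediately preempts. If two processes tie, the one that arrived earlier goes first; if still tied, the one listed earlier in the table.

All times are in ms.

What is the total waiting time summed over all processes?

Schedule: | P3 0-3 | P6 3-5 | P4 5-11 | P1 11-12 | P6 12-23 | P5 23-38 | P2 38-44 | P3 44-46 |
Completion: P1=12  P2=44  P3=46  P4=11  P5=38  P6=23
Turnaround (C−A): P1=6  P2=39  P3=46  P4=6  P5=34  P6=20
Waiting = turnaround − burst: P1=5, P2=33, P3=41, P4=0, P5=19, P6=7
Total waiting = 5 + 33 + 41 + 0 + 19 + 7 = 105

105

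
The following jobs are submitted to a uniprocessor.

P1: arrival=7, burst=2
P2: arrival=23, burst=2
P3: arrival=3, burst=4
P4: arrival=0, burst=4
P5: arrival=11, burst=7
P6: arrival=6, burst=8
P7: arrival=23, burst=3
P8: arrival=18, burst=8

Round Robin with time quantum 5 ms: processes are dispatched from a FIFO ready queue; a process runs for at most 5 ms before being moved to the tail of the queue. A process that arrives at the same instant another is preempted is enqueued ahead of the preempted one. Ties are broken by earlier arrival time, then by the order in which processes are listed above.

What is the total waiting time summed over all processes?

56

Schedule: | P4 0-4 | P3 4-8 | P6 8-13 | P1 13-15 | P5 15-20 | P6 20-23 | P8 23-28 | P5 28-30 | P2 30-32 | P7 32-35 | P8 35-38 |
Completion: P1=15  P2=32  P3=8  P4=4  P5=30  P6=23  P7=35  P8=38
Turnaround (C−A): P1=8  P2=9  P3=5  P4=4  P5=19  P6=17  P7=12  P8=20
Waiting = turnaround − burst: P1=6, P2=7, P3=1, P4=0, P5=12, P6=9, P7=9, P8=12
Total waiting = 6 + 7 + 1 + 0 + 12 + 9 + 9 + 12 = 56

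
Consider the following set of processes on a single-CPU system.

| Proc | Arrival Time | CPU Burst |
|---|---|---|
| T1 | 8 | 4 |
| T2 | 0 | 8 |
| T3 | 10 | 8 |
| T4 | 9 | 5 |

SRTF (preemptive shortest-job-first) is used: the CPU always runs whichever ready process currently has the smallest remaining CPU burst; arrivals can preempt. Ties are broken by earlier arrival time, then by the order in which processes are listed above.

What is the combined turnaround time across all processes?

35

Schedule: | T2 0-8 | T1 8-12 | T4 12-17 | T3 17-25 |
Completion: T1=12  T2=8  T3=25  T4=17
Turnaround (C−A): T1=4  T2=8  T3=15  T4=8
Turnaround = completion − arrival: T1=4, T2=8, T3=15, T4=8
Total turnaround = 4 + 8 + 15 + 8 = 35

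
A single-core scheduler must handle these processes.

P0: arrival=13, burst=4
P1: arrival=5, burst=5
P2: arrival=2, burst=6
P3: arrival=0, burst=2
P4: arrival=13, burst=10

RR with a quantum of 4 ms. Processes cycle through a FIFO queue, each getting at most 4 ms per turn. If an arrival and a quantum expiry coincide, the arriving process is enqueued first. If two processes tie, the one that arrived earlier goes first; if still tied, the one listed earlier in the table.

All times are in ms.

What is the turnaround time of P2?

Gantt: | P3 0-2 | P2 2-6 | P1 6-10 | P2 10-12 | P1 12-13 | P0 13-17 | P4 17-27 |
Completion: P0=17  P1=13  P2=12  P3=2  P4=27
Turnaround(P2) = completion − arrival = 12 − 2 = 10

10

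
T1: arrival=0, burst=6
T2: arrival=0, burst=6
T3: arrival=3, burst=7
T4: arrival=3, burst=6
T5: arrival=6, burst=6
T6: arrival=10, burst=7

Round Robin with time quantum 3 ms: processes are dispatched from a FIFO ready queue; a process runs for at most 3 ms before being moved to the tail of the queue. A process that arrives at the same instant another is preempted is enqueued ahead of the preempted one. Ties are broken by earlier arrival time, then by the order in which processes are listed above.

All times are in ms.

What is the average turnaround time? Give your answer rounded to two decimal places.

24.83

Schedule: | T1 0-3 | T2 3-6 | T3 6-9 | T4 9-12 | T1 12-15 | T5 15-18 | T2 18-21 | T3 21-24 | T6 24-27 | T4 27-30 | T5 30-33 | T3 33-34 | T6 34-38 |
Completion: T1=15  T2=21  T3=34  T4=30  T5=33  T6=38
Turnaround times: T1=15, T2=21, T3=31, T4=27, T5=27, T6=28
Average turnaround = (15+21+31+27+27+28) / 6 = 149/6 = 24.83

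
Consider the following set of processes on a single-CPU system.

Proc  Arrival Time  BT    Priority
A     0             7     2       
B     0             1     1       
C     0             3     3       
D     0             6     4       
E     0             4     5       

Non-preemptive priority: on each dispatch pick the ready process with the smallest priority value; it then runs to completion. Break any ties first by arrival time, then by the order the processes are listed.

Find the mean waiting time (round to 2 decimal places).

7.40

Timeline: | B 0-1 | A 1-8 | C 8-11 | D 11-17 | E 17-21 |
Completion: A=8  B=1  C=11  D=17  E=21
Waiting times: A=1, B=0, C=8, D=11, E=17
Average waiting = (1+0+8+11+17) / 5 = 37/5 = 7.40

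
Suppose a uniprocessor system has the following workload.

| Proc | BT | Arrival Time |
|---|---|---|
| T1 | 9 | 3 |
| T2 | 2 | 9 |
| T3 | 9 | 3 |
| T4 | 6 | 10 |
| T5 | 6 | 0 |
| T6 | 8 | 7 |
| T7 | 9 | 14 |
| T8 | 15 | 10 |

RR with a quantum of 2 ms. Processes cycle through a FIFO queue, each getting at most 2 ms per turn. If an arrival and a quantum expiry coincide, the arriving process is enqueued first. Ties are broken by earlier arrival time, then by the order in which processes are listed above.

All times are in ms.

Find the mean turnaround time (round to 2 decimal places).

Timeline: | T5 0-4 | T1 4-6 | T3 6-8 | T5 8-10 | T1 10-12 | T6 12-14 | T3 14-16 | T2 16-18 | T4 18-20 | T8 20-22 | T1 22-24 | T7 24-26 | T6 26-28 | T3 28-30 | T4 30-32 | T8 32-34 | T1 34-36 | T7 36-38 | T6 38-40 | T3 40-42 | T4 42-44 | T8 44-46 | T1 46-47 | T7 47-49 | T6 49-51 | T3 51-52 | T8 52-54 | T7 54-56 | T8 56-58 | T7 58-59 | T8 59-64 |
Completion: T1=47  T2=18  T3=52  T4=44  T5=10  T6=51  T7=59  T8=64
Turnaround times: T1=44, T2=9, T3=49, T4=34, T5=10, T6=44, T7=45, T8=54
Average turnaround = (44+9+49+34+10+44+45+54) / 8 = 289/8 = 36.13

36.13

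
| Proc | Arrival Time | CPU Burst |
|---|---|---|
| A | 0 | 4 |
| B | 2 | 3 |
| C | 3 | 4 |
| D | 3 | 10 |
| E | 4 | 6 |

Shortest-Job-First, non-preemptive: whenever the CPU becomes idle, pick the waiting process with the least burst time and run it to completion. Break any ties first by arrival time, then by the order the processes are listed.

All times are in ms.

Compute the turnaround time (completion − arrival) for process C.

Gantt: | A 0-4 | B 4-7 | C 7-11 | E 11-17 | D 17-27 |
Completion: A=4  B=7  C=11  D=27  E=17
Turnaround(C) = completion − arrival = 11 − 3 = 8

8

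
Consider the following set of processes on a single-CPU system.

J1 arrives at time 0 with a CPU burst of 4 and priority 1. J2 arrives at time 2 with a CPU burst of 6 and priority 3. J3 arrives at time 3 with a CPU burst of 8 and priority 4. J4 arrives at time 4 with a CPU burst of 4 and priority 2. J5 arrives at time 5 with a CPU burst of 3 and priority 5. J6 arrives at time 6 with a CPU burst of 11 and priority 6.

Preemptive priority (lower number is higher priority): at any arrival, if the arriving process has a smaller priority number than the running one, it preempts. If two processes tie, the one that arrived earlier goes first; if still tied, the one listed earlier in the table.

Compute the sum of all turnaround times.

Gantt: | J1 0-4 | J4 4-8 | J2 8-14 | J3 14-22 | J5 22-25 | J6 25-36 |
Completion: J1=4  J2=14  J3=22  J4=8  J5=25  J6=36
Turnaround (C−A): J1=4  J2=12  J3=19  J4=4  J5=20  J6=30
Turnaround = completion − arrival: J1=4, J2=12, J3=19, J4=4, J5=20, J6=30
Total turnaround = 4 + 12 + 19 + 4 + 20 + 30 = 89

89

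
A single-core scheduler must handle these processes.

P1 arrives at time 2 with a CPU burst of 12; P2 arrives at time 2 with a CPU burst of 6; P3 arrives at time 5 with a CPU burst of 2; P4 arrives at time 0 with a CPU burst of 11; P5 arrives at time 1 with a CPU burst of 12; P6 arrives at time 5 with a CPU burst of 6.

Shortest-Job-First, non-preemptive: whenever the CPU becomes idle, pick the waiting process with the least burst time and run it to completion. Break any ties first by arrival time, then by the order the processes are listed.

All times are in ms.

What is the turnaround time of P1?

47

Timeline: | P4 0-11 | P3 11-13 | P2 13-19 | P6 19-25 | P5 25-37 | P1 37-49 |
Completion: P1=49  P2=19  P3=13  P4=11  P5=37  P6=25
Turnaround(P1) = completion − arrival = 49 − 2 = 47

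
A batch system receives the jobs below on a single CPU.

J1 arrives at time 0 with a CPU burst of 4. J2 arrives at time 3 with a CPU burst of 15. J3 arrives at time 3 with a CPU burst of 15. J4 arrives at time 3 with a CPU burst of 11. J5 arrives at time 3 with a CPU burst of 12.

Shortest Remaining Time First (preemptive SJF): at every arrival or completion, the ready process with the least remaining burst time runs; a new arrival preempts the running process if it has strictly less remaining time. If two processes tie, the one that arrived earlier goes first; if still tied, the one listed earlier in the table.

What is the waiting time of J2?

Gantt: | J1 0-4 | J4 4-15 | J5 15-27 | J2 27-42 | J3 42-57 |
Completion: J1=4  J2=42  J3=57  J4=15  J5=27
Turnaround (C−A): J1=4  J2=39  J3=54  J4=12  J5=24
Waiting(J2) = turnaround − burst = 39 − 15 = 24

24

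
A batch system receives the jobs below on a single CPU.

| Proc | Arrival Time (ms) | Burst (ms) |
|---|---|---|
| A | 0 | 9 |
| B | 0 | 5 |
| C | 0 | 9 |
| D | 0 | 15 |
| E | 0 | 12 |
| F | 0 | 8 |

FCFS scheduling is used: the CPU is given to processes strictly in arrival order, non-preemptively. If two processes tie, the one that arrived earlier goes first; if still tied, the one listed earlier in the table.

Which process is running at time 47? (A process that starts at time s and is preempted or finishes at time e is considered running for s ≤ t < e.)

E

Schedule: | A 0-9 | B 9-14 | C 14-23 | D 23-38 | E 38-50 | F 50-58 |
Completion: A=9  B=14  C=23  D=38  E=50  F=58
Turnaround (C−A): A=9  B=14  C=23  D=38  E=50  F=58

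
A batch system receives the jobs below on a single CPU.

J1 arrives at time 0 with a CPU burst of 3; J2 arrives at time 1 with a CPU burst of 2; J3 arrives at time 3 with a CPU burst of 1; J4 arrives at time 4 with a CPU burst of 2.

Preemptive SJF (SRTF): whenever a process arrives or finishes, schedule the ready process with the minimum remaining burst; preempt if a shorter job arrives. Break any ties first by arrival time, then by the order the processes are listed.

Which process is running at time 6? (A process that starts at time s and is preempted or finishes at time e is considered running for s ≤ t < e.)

J4

Gantt: | J1 0-3 | J3 3-4 | J2 4-6 | J4 6-8 |
Completion: J1=3  J2=6  J3=4  J4=8
Turnaround (C−A): J1=3  J2=5  J3=1  J4=4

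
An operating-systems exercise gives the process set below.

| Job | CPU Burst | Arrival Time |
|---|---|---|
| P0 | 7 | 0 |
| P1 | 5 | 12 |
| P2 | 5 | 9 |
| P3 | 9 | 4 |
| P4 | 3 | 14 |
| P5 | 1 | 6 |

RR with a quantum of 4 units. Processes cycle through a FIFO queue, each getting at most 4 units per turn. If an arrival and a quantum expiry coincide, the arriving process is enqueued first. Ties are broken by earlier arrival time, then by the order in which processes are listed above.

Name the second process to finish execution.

P5

Gantt: | P0 0-4 | P3 4-8 | P0 8-11 | P5 11-12 | P3 12-16 | P2 16-20 | P1 20-24 | P4 24-27 | P3 27-28 | P2 28-29 | P1 29-30 |
Completion: P0=11  P1=30  P2=29  P3=28  P4=27  P5=12
Turnaround (C−A): P0=11  P1=18  P2=20  P3=24  P4=13  P5=6
Finish order: P0 → P5 → P4 → P3 → P2 → P1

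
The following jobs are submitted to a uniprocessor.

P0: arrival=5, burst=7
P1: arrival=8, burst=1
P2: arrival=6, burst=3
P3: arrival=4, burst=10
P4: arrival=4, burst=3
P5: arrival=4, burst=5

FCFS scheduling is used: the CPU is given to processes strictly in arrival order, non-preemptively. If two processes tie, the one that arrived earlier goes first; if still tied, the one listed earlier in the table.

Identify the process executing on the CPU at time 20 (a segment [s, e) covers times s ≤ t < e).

P5

Gantt: | idle 0-4 | P3 4-14 | P4 14-17 | P5 17-22 | P0 22-29 | P2 29-32 | P1 32-33 |
Completion: P0=29  P1=33  P2=32  P3=14  P4=17  P5=22
Turnaround (C−A): P0=24  P1=25  P2=26  P3=10  P4=13  P5=18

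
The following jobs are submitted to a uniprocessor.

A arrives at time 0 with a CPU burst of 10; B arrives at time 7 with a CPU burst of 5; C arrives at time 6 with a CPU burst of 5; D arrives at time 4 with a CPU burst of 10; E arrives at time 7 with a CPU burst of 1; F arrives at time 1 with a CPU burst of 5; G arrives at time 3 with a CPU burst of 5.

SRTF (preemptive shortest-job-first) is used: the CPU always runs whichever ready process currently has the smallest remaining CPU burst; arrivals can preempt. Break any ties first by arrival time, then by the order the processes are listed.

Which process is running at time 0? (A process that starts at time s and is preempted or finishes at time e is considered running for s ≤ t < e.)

A

Timeline: | A 0-1 | F 1-6 | G 6-7 | E 7-8 | G 8-12 | C 12-17 | B 17-22 | A 22-31 | D 31-41 |
Completion: A=31  B=22  C=17  D=41  E=8  F=6  G=12
Turnaround (C−A): A=31  B=15  C=11  D=37  E=1  F=5  G=9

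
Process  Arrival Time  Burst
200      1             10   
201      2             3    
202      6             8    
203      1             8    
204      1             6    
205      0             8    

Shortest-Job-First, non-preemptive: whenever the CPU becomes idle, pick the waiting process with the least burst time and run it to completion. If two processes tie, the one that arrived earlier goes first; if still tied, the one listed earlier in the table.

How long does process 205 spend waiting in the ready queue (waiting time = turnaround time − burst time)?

0

Schedule: | 205 0-8 | 201 8-11 | 204 11-17 | 203 17-25 | 202 25-33 | 200 33-43 |
Completion: 200=43  201=11  202=33  203=25  204=17  205=8
Turnaround (C−A): 200=42  201=9  202=27  203=24  204=16  205=8
Waiting(205) = turnaround − burst = 8 − 8 = 0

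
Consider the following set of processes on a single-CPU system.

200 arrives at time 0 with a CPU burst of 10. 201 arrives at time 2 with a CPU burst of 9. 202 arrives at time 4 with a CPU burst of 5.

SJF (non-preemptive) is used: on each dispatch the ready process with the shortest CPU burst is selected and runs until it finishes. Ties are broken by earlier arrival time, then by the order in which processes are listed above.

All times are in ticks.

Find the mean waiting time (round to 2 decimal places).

6.33

Schedule: | 200 0-10 | 202 10-15 | 201 15-24 |
Completion: 200=10  201=24  202=15
Turnaround (C−A): 200=10  201=22  202=11
Waiting times: 200=0, 201=13, 202=6
Average waiting = (0+13+6) / 3 = 19/3 = 6.33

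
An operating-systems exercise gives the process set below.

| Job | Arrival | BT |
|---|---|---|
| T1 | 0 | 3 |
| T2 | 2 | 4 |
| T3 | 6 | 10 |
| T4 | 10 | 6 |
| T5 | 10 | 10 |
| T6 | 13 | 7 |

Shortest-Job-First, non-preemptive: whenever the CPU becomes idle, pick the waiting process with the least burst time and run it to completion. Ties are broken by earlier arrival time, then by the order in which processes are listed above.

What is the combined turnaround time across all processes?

Timeline: | T1 0-3 | T2 3-7 | T3 7-17 | T4 17-23 | T6 23-30 | T5 30-40 |
Completion: T1=3  T2=7  T3=17  T4=23  T5=40  T6=30
Turnaround (C−A): T1=3  T2=5  T3=11  T4=13  T5=30  T6=17
Turnaround = completion − arrival: T1=3, T2=5, T3=11, T4=13, T5=30, T6=17
Total turnaround = 3 + 5 + 11 + 13 + 30 + 17 = 79

79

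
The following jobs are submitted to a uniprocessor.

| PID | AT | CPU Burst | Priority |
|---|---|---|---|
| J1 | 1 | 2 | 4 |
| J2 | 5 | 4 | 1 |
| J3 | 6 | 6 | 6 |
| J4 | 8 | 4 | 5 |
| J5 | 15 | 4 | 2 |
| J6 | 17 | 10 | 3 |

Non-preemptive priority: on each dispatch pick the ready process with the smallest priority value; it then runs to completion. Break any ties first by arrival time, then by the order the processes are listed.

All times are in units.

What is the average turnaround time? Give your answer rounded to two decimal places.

8.00

Schedule: | idle 0-1 | J1 1-3 | idle 3-5 | J2 5-9 | J4 9-13 | J3 13-19 | J5 19-23 | J6 23-33 |
Completion: J1=3  J2=9  J3=19  J4=13  J5=23  J6=33
Turnaround (C−A): J1=2  J2=4  J3=13  J4=5  J5=8  J6=16
Turnaround times: J1=2, J2=4, J3=13, J4=5, J5=8, J6=16
Average turnaround = (2+4+13+5+8+16) / 6 = 48/6 = 8.00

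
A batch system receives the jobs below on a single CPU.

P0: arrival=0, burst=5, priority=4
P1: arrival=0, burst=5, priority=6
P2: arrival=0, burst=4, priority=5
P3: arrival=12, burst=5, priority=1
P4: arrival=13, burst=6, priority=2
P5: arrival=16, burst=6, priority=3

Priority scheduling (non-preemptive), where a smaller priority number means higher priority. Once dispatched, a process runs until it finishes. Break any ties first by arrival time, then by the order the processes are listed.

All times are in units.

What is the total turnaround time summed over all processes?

62

Gantt: | P0 0-5 | P2 5-9 | P1 9-14 | P3 14-19 | P4 19-25 | P5 25-31 |
Completion: P0=5  P1=14  P2=9  P3=19  P4=25  P5=31
Turnaround (C−A): P0=5  P1=14  P2=9  P3=7  P4=12  P5=15
Turnaround = completion − arrival: P0=5, P1=14, P2=9, P3=7, P4=12, P5=15
Total turnaround = 5 + 14 + 9 + 7 + 12 + 15 = 62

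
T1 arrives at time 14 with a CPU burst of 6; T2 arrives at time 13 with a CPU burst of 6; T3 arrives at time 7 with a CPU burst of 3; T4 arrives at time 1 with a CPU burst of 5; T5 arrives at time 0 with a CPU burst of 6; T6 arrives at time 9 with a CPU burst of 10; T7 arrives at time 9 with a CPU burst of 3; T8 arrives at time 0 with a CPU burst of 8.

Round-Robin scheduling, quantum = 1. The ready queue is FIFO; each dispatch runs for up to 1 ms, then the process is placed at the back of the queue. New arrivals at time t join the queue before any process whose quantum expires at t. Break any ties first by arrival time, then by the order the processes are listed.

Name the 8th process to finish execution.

Schedule: | T5 0-1 | T8 1-2 | T4 2-3 | T5 3-4 | T8 4-5 | T4 5-6 | T5 6-7 | T8 7-8 | T4 8-9 | T3 9-10 | T5 10-11 | T8 11-12 | T6 12-13 | T7 13-14 | T4 14-15 | T3 15-16 | T5 16-17 | T8 17-18 | T2 18-19 | T6 19-20 | T1 20-21 | T7 21-22 | T4 22-23 | T3 23-24 | T5 24-25 | T8 25-26 | T2 26-27 | T6 27-28 | T1 28-29 | T7 29-30 | T8 30-31 | T2 31-32 | T6 32-33 | T1 33-34 | T8 34-35 | T2 35-36 | T6 36-37 | T1 37-38 | T2 38-39 | T6 39-40 | T1 40-41 | T2 41-42 | T6 42-43 | T1 43-44 | T6 44-47 |
Completion: T1=44  T2=42  T3=24  T4=23  T5=25  T6=47  T7=30  T8=35
Turnaround (C−A): T1=30  T2=29  T3=17  T4=22  T5=25  T6=38  T7=21  T8=35
Finish order: T4 → T3 → T5 → T7 → T8 → T2 → T1 → T6

T6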